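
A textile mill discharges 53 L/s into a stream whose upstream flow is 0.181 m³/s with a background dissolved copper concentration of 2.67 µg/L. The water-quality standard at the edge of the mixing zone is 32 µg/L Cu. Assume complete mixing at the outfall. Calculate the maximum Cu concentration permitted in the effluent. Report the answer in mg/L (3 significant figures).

53 L/s = 0.053 m³/s.
2.67 µg/L = 0.00267 mg/L.
32 µg/L = 0.032 mg/L.
Mass balance: 0.032·0.234 = 0.053·Cₑ + 0.181·0.00267.
Cₑ = (0.007488 − 0.0004833) / 0.053 = 0.1322 mg/L.

0.132 mg/L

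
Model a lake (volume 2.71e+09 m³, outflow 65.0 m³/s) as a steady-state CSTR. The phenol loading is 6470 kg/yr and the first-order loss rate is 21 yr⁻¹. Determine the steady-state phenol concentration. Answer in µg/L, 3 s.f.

Outflow Q = 65.0 m³/s × 3.156e+07 s/yr = 2.051e+09 m³/yr.
Steady-state CSTR mass balance: W = Q·C + k·V·C, so C = W/(Q + kV).
Q + kV = 2.051e+09 + 21·2.71e+09 = 5.896e+10 m³/yr.
C = 6470/5.896e+10 = 1.097e-07 kg/m³ = 0.0001097 mg/L = 0.1097 µg/L.

0.110 µg/L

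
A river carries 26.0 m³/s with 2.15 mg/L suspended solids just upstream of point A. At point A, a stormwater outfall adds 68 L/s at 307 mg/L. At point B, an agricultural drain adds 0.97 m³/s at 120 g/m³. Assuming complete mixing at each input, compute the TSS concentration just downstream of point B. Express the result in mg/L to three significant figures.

7.14 mg/L

68 L/s = 0.068 m³/s.
After input A: C = (26·2.15 + 0.068·307) / 26.07 = 2.945 mg/L.
After input B: C = (26.07·2.945 + 0.97·120) / 27.04 = 7.145 mg/L.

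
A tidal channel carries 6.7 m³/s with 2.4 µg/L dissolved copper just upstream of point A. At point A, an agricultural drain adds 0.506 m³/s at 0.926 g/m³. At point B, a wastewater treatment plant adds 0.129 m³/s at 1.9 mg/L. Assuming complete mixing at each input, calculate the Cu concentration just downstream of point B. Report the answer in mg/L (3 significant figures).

0.0995 mg/L

2.4 µg/L = 0.0024 mg/L.
After input A: C = (6.7·0.0024 + 0.506·0.926) / 7.206 = 0.06725 mg/L.
After input B: C = (7.206·0.06725 + 0.129·1.9) / 7.335 = 0.09949 mg/L.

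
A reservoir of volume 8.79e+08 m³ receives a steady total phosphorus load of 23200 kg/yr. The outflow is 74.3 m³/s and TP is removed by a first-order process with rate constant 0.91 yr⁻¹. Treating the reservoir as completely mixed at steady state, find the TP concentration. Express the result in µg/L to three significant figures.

Outflow Q = 74.3 m³/s × 3.156e+07 s/yr = 2.345e+09 m³/yr.
Steady-state CSTR mass balance: W = Q·C + k·V·C, so C = W/(Q + kV).
Q + kV = 2.345e+09 + 0.91·8.79e+08 = 3.145e+09 m³/yr.
C = 23200/3.145e+09 = 7.378e-06 kg/m³ = 0.007378 mg/L = 7.378 µg/L.

7.38 µg/L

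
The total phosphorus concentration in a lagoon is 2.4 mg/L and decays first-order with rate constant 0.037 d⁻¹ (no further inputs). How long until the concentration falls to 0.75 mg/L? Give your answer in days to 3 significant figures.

t = ln(C₀/C)/k = ln(2.4/0.75)/0.037 = 1.163/0.037 = 31.44 d.

31.4 d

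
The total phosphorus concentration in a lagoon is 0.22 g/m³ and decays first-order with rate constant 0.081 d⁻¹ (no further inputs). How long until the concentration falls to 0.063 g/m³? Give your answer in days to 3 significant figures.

15.4 d

t = ln(C₀/C)/k = ln(0.22/0.063)/0.081 = 1.25/0.081 = 15.44 d.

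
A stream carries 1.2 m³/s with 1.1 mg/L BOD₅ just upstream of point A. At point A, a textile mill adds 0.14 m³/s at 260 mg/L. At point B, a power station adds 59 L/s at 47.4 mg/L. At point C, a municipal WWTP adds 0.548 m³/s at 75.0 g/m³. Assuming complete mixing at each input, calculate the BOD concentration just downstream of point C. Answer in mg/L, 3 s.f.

After input A: C = (1.2·1.1 + 0.14·260) / 1.34 = 28.15 mg/L.
59 L/s = 0.059 m³/s.
After input B: C = (1.34·28.15 + 0.059·47.4) / 1.399 = 28.96 mg/L.
After input C: C = (1.399·28.96 + 0.548·75) / 1.947 = 41.92 mg/L.

41.9 mg/L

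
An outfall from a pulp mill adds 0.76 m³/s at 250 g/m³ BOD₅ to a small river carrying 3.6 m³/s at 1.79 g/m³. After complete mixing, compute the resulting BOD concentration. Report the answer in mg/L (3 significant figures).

By mass balance at complete mixing, C = (0.76·250 + 3.6·1.79) / (0.76 + 3.6) = 196.4/4.36 = 45.06 mg/L.

45.1 mg/L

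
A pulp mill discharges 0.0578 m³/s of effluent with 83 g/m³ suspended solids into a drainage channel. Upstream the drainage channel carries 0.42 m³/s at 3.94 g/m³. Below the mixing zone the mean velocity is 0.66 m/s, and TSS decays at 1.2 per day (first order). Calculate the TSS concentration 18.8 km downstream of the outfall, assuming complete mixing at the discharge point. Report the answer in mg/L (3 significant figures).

After complete mixing, C₀ = (0.0578·83 + 0.42·3.94) / 0.4778 = 13.5 mg/L.
Travel time t = 1.88e+04 m / 0.66 m/s = 2.848e+04 s = 0.3297 d.
C = 13.5·exp(−1.2·0.3297) = 13.5·0.6733 = 9.092 mg/L.

9.09 mg/L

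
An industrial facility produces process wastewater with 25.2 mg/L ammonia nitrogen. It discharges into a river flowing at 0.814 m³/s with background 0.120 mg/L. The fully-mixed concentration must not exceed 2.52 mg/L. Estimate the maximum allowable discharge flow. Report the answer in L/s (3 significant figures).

86.1 L/s

Mass balance at complete mixing: C_std·(Q_w + Q_r) = Q_w·C_e + Q_r·C_b.
Rearranging, Q_w = Q_r·(C_std − C_b)/(C_e − C_std) = 0.814·(2.52 − 0.12) / (25.2 − 2.52) = 0.08614 m³/s.
= 86.14 L/s.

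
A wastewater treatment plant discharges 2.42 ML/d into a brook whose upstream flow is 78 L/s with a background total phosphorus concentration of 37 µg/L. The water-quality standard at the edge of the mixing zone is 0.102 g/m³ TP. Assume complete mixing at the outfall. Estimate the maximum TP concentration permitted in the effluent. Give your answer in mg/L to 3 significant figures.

0.283 mg/L

2.42 ML/d = 0.02801 m³/s.
78 L/s = 0.078 m³/s.
37 µg/L = 0.037 mg/L.
Mass balance: 0.102·0.106 = 0.02801·Cₑ + 0.078·0.037.
Cₑ = (0.01081 − 0.002886) / 0.02801 = 0.283 mg/L.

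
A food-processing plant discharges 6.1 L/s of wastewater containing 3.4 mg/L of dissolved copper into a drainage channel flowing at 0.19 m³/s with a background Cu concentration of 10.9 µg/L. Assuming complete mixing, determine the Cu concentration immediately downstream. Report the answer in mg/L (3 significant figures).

6.1 L/s = 0.0061 m³/s.
10.9 µg/L = 0.0109 mg/L.
Conservation of mass across the mixing zone: C = (0.0061·3.4 + 0.19·0.0109) / (0.0061 + 0.19) = 0.02281/0.1961 = 0.1163 mg/L.

0.116 mg/L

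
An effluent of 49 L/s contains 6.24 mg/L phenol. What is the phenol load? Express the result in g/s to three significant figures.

0.306 g/s

49 L/s = 0.049 m³/s.
Mass flux = Q·C = 0.049 m³/s × 6.24 g/m³ = 0.3058 g/s.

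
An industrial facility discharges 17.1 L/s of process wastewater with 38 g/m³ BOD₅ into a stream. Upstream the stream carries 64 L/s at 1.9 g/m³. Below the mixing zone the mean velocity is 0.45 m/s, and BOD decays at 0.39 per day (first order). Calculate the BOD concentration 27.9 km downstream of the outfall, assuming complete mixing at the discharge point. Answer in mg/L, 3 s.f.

17.1 L/s = 0.0171 m³/s.
64 L/s = 0.064 m³/s.
After complete mixing, C₀ = (0.0171·38 + 0.064·1.9) / 0.0811 = 9.512 mg/L.
Travel time t = 2.79e+04 m / 0.45 m/s = 6.2e+04 s = 0.7176 d.
C = 9.512·exp(−0.39·0.7176) = 9.512·0.7559 = 7.19 mg/L.

7.19 mg/L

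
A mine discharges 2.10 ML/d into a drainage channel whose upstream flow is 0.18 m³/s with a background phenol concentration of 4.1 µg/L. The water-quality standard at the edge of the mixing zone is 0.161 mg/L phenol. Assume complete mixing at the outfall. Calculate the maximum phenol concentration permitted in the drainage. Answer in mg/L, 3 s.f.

2.10 ML/d = 0.02431 m³/s.
4.1 µg/L = 0.0041 mg/L.
Mass balance: 0.161·0.2043 = 0.02431·Cₑ + 0.18·0.0041.
Cₑ = (0.03289 − 0.000738) / 0.02431 = 1.323 mg/L.

1.32 mg/L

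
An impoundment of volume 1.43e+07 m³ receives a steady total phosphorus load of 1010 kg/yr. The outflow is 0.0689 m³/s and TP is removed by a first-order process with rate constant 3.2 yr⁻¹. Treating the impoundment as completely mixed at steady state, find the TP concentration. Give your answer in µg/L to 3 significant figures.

Outflow Q = 0.0689 m³/s × 3.156e+07 s/yr = 2.174e+06 m³/yr.
Steady-state CSTR mass balance: W = Q·C + k·V·C, so C = W/(Q + kV).
Q + kV = 2.174e+06 + 3.2·1.43e+07 = 4.793e+07 m³/yr.
C = 1010/4.793e+07 = 2.107e-05 kg/m³ = 0.02107 mg/L = 21.07 µg/L.

21.1 µg/L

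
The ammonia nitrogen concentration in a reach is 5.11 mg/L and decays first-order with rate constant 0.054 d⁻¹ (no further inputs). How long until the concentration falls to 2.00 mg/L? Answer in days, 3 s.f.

t = ln(C₀/C)/k = ln(5.11/2.00)/0.054 = 0.9381/0.054 = 17.37 d.

17.4 d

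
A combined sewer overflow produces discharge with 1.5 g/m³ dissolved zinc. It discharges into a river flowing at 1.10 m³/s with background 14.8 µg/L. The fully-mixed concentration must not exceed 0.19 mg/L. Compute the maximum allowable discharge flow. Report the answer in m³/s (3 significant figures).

14.8 µg/L = 0.0148 mg/L.
Mass balance at complete mixing: C_std·(Q_w + Q_r) = Q_w·C_e + Q_r·C_b.
Rearranging, Q_w = Q_r·(C_std − C_b)/(C_e − C_std) = 1.10·(0.19 − 0.0148) / (1.5 − 0.19) = 0.1471 m³/s.

0.147 m³/s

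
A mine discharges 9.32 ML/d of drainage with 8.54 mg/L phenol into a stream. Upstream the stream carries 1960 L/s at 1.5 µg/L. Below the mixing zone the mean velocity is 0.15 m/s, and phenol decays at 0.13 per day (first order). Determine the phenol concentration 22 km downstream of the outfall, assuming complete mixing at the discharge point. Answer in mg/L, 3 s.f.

0.358 mg/L

9.32 ML/d = 0.1079 m³/s.
1960 L/s = 1.96 m³/s.
1.5 µg/L = 0.0015 mg/L.
After complete mixing, C₀ = (0.1079·8.54 + 1.96·0.0015) / 2.068 = 0.4469 mg/L.
Travel time t = 2.2e+04 m / 0.15 m/s = 1.467e+05 s = 1.698 d.
C = 0.4469·exp(−0.13·1.698) = 0.4469·0.802 = 0.3584 mg/L.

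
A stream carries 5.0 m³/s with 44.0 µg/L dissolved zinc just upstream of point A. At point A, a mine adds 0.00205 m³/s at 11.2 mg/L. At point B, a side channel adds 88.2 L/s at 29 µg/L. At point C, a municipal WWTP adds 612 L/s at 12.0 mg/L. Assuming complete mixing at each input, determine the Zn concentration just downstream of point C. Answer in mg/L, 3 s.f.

44.0 µg/L = 0.044 mg/L.
After input A: C = (5·0.044 + 0.00205·11.2) / 5.002 = 0.04857 mg/L.
88.2 L/s = 0.0882 m³/s.
29 µg/L = 0.029 mg/L.
After input B: C = (5.002·0.04857 + 0.0882·0.029) / 5.09 = 0.04823 mg/L.
612 L/s = 0.612 m³/s.
After input C: C = (5.09·0.04823 + 0.612·12) / 5.702 = 1.331 mg/L.

1.33 mg/L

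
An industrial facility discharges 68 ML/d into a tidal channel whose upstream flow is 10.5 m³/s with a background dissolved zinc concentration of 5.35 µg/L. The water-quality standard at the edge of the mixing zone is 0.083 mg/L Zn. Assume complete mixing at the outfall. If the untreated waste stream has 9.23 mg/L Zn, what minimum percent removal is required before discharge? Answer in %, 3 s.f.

68 ML/d = 0.787 m³/s.
5.35 µg/L = 0.00535 mg/L.
Mass balance: 0.083·11.29 = 0.787·Cₑ + 10.5·0.00535.
Cₑ = (0.9368 − 0.05617) / 0.787 = 1.119 mg/L.
Required removal = 1 − 1.119/9.23 = 87.88 %.

87.9 %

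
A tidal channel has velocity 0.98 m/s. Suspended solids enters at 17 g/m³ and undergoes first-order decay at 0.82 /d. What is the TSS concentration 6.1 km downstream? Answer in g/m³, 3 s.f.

Travel time t = 6.1 km / 0.98 m/s = 6100/0.98 = 6224 s = 0.07204 d.
First-order decay: C = 17·exp(−0.82·0.07204) = 17·0.9426 = 16.02 g/m³.

16.0 g/m³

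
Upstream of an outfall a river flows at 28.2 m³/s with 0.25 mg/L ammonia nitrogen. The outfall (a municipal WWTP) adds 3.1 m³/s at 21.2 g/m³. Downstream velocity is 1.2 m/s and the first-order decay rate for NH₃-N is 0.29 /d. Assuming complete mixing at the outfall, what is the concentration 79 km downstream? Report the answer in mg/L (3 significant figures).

1.86 mg/L

After complete mixing, C₀ = (3.1·21.2 + 28.2·0.25) / 31.3 = 2.325 mg/L.
Travel time t = 7.9e+04 m / 1.2 m/s = 6.583e+04 s = 0.762 d.
C = 2.325·exp(−0.29·0.762) = 2.325·0.8017 = 1.864 mg/L.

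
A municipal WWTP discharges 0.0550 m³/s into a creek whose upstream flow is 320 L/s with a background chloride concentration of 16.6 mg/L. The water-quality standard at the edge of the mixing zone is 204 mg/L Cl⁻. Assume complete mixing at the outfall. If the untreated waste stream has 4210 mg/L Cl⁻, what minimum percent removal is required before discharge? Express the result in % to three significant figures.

320 L/s = 0.32 m³/s.
Mass balance: 204·0.375 = 0.055·Cₑ + 0.32·16.6.
Cₑ = (76.5 − 5.312) / 0.055 = 1294 mg/L.
Required removal = 1 − 1294/4210 = 69.26 %.

69.3 %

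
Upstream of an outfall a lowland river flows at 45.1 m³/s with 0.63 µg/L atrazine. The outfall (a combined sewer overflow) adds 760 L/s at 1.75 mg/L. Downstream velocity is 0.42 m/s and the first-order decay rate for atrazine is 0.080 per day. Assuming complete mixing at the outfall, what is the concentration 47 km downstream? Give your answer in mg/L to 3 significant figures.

0.0267 mg/L

760 L/s = 0.76 m³/s.
0.63 µg/L = 0.00063 mg/L.
After complete mixing, C₀ = (0.76·1.75 + 45.1·0.00063) / 45.86 = 0.02962 mg/L.
Travel time t = 4.7e+04 m / 0.42 m/s = 1.119e+05 s = 1.295 d.
C = 0.02962·exp(−0.080·1.295) = 0.02962·0.9016 = 0.02671 mg/L.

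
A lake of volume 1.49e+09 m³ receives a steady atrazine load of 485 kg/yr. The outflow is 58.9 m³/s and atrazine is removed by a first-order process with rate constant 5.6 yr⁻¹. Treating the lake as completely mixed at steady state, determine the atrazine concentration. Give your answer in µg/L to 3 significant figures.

Outflow Q = 58.9 m³/s × 3.156e+07 s/yr = 1.859e+09 m³/yr.
Steady-state CSTR mass balance: W = Q·C + k·V·C, so C = W/(Q + kV).
Q + kV = 1.859e+09 + 5.6·1.49e+09 = 1.02e+10 m³/yr.
C = 485/1.02e+10 = 4.754e-08 kg/m³ = 4.754e-05 mg/L = 0.04754 µg/L.

0.0475 µg/L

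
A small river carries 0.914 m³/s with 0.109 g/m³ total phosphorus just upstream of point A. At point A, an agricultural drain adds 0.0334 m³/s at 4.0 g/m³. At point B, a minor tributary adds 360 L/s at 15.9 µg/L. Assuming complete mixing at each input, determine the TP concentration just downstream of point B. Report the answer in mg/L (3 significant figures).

After input A: C = (0.914·0.109 + 0.0334·4) / 0.9474 = 0.2462 mg/L.
360 L/s = 0.36 m³/s.
15.9 µg/L = 0.0159 mg/L.
After input B: C = (0.9474·0.2462 + 0.36·0.0159) / 1.307 = 0.1828 mg/L.

0.183 mg/L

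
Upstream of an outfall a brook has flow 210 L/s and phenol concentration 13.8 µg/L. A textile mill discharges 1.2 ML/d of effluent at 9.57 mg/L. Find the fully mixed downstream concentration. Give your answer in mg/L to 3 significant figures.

1.2 ML/d = 0.01389 m³/s.
210 L/s = 0.21 m³/s.
13.8 µg/L = 0.0138 mg/L.
Conservation of mass across the mixing zone: C = (0.01389·9.57 + 0.21·0.0138) / (0.01389 + 0.21) = 0.1358/0.2239 = 0.6066 mg/L.

0.607 mg/L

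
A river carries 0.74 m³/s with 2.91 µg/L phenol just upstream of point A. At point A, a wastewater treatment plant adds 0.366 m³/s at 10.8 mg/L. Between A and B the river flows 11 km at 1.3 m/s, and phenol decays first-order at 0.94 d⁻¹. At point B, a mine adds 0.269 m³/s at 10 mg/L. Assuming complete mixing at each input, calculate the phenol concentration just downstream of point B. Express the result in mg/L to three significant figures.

2.91 µg/L = 0.00291 mg/L.
After input A: C = (0.74·0.00291 + 0.366·10.8) / 1.106 = 3.576 mg/L.
Over the 11 km reach to input B (t = 8462 s = 0.09793 d), decay gives C = 3.576·exp(−0.94·0.09793) = 3.261 mg/L.
After input B: C = (1.106·3.261 + 0.269·10) / 1.375 = 4.58 mg/L.

4.58 mg/L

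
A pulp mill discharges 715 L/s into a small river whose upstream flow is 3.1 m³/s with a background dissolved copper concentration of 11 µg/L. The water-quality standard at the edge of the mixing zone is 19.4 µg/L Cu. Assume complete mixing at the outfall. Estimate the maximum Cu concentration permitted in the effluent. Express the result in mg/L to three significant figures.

715 L/s = 0.715 m³/s.
11 µg/L = 0.011 mg/L.
19.4 µg/L = 0.0194 mg/L.
Mass balance: 0.0194·3.815 = 0.715·Cₑ + 3.1·0.011.
Cₑ = (0.07401 − 0.0341) / 0.715 = 0.05582 mg/L.

0.0558 mg/L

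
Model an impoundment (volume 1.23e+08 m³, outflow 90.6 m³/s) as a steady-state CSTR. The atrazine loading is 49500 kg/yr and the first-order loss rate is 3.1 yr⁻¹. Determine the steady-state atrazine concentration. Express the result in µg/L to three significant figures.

15.3 µg/L

Outflow Q = 90.6 m³/s × 3.156e+07 s/yr = 2.859e+09 m³/yr.
Steady-state CSTR mass balance: W = Q·C + k·V·C, so C = W/(Q + kV).
Q + kV = 2.859e+09 + 3.1·1.23e+08 = 3.24e+09 m³/yr.
C = 49500/3.24e+09 = 1.528e-05 kg/m³ = 0.01528 mg/L = 15.28 µg/L.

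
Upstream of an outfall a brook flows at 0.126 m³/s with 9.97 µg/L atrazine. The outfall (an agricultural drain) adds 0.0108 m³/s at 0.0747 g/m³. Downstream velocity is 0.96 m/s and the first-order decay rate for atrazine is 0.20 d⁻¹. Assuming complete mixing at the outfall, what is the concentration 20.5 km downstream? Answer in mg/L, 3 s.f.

0.0144 mg/L

9.97 µg/L = 0.00997 mg/L.
After complete mixing, C₀ = (0.0108·0.0747 + 0.126·0.00997) / 0.1368 = 0.01508 mg/L.
Travel time t = 2.05e+04 m / 0.96 m/s = 2.135e+04 s = 0.2472 d.
C = 0.01508·exp(−0.20·0.2472) = 0.01508·0.9518 = 0.01435 mg/L.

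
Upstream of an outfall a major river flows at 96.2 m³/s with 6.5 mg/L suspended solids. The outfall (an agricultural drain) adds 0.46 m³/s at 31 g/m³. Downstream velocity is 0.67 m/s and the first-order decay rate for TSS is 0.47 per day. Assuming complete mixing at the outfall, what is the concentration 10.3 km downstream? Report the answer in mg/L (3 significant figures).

6.09 mg/L

After complete mixing, C₀ = (0.46·31 + 96.2·6.5) / 96.66 = 6.617 mg/L.
Travel time t = 1.03e+04 m / 0.67 m/s = 1.537e+04 s = 0.1779 d.
C = 6.617·exp(−0.47·0.1779) = 6.617·0.9198 = 6.086 mg/L.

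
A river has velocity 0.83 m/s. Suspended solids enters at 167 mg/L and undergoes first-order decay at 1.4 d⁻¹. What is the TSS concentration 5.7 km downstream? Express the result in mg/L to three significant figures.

149 mg/L

Travel time t = 5.7 km / 0.83 m/s = 5700/0.83 = 6867 s = 0.07948 d.
First-order decay: C = 167·exp(−1.4·0.07948) = 167·0.8947 = 149.4 mg/L.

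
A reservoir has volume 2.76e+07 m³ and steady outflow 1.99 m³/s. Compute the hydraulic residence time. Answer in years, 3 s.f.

Q = 1.99 m³/s × 3.156e+07 s/yr = 6.28e+07 m³/yr.
Hydraulic residence time τ = V/Q = 2.76e+07/6.28e+07 = 0.4395 yr.

0.439 yr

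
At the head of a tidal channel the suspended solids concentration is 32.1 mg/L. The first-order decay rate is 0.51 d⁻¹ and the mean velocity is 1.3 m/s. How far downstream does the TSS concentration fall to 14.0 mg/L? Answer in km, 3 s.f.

From C = C₀·e^(−kt), t = ln(C₀/C)/k = ln(32.1/14.0)/0.51 = 0.8298/0.51 = 1.627 d.
Distance = v·t = 1.3 m/s × 1.406e+05 s = 1.828e+05 m = 182.8 km.

183 km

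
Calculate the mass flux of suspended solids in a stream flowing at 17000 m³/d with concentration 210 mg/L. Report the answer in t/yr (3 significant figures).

17000 m³/d = 0.1968 m³/s.
Mass flux = Q·C = 0.1968 m³/s × 210 g/m³ = 41.32 g/s.
= 41.32 g/s × 31.56 = 1304 t/yr.

1300 t/yr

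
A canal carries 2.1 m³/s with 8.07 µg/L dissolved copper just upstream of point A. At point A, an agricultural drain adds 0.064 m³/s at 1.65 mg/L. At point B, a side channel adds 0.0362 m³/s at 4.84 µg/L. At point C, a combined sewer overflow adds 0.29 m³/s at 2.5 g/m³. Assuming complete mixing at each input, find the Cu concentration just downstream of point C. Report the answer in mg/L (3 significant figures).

0.340 mg/L

8.07 µg/L = 0.00807 mg/L.
After input A: C = (2.1·0.00807 + 0.064·1.65) / 2.164 = 0.05663 mg/L.
4.84 µg/L = 0.00484 mg/L.
After input B: C = (2.164·0.05663 + 0.0362·0.00484) / 2.2 = 0.05578 mg/L.
After input C: C = (2.2·0.05578 + 0.29·2.5) / 2.49 = 0.3404 mg/L.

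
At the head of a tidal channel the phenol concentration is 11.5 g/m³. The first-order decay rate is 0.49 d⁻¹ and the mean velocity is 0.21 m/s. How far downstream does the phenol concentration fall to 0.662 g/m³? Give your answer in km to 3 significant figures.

106 km

From C = C₀·e^(−kt), t = ln(C₀/C)/k = ln(11.5/0.662)/0.49 = 2.855/0.49 = 5.826 d.
Distance = v·t = 0.21 m/s × 5.034e+05 s = 1.057e+05 m = 105.7 km.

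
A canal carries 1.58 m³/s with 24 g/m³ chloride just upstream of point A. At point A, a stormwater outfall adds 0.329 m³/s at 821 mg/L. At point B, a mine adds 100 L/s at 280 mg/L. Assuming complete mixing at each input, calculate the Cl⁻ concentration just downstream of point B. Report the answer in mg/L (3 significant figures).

After input A: C = (1.58·24 + 0.329·821) / 1.909 = 161.4 mg/L.
100 L/s = 0.1 m³/s.
After input B: C = (1.909·161.4 + 0.1·280) / 2.009 = 167.3 mg/L.

167 mg/L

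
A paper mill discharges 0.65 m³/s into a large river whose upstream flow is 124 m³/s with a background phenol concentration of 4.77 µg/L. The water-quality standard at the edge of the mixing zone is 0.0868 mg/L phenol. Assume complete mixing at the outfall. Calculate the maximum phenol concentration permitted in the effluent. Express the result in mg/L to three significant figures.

15.7 mg/L

4.77 µg/L = 0.00477 mg/L.
Mass balance: 0.0868·124.7 = 0.65·Cₑ + 124·0.00477.
Cₑ = (10.82 − 0.5915) / 0.65 = 15.74 mg/L.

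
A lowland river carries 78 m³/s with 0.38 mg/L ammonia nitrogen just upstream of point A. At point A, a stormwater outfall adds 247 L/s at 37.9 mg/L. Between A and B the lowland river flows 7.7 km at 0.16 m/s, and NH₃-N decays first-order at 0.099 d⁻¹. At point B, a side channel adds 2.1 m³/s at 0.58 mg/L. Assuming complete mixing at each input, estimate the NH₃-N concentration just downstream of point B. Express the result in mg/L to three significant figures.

0.475 mg/L

247 L/s = 0.247 m³/s.
After input A: C = (78·0.38 + 0.247·37.9) / 78.25 = 0.4984 mg/L.
Over the 7.7 km reach to input B (t = 4.812e+04 s = 0.557 d), decay gives C = 0.4984·exp(−0.099·0.557) = 0.4717 mg/L.
After input B: C = (78.25·0.4717 + 2.1·0.58) / 80.35 = 0.4745 mg/L.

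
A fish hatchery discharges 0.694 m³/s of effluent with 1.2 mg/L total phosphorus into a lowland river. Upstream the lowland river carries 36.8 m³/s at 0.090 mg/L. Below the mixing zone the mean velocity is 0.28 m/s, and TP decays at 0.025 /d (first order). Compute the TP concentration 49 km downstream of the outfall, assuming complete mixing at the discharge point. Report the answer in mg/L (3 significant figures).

After complete mixing, C₀ = (0.694·1.2 + 36.8·0.09) / 37.49 = 0.1105 mg/L.
Travel time t = 4.9e+04 m / 0.28 m/s = 1.75e+05 s = 2.025 d.
C = 0.1105·exp(−0.025·2.025) = 0.1105·0.9506 = 0.1051 mg/L.

0.105 mg/L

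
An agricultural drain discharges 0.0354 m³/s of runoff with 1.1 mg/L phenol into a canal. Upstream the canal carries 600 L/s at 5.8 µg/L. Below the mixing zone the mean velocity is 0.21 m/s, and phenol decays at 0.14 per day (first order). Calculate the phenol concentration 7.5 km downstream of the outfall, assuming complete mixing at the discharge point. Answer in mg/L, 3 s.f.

600 L/s = 0.6 m³/s.
5.8 µg/L = 0.0058 mg/L.
After complete mixing, C₀ = (0.0354·1.1 + 0.6·0.0058) / 0.6354 = 0.06676 mg/L.
Travel time t = 7500 m / 0.21 m/s = 3.571e+04 s = 0.4134 d.
C = 0.06676·exp(−0.14·0.4134) = 0.06676·0.9438 = 0.06301 mg/L.

0.0630 mg/L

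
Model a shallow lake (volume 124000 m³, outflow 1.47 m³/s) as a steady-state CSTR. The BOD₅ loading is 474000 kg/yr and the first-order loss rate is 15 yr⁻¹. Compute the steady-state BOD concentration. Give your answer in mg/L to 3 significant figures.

9.82 mg/L

Outflow Q = 1.47 m³/s × 3.156e+07 s/yr = 4.639e+07 m³/yr.
Steady-state CSTR mass balance: W = Q·C + k·V·C, so C = W/(Q + kV).
Q + kV = 4.639e+07 + 15·124000 = 4.825e+07 m³/yr.
C = 474000/4.825e+07 = 0.009824 kg/m³ = 9.824 mg/L.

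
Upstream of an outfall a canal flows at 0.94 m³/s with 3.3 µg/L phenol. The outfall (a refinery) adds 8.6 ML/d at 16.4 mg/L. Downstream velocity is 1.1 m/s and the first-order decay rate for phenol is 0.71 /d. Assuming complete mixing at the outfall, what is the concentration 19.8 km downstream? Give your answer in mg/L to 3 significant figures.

1.36 mg/L

8.6 ML/d = 0.09954 m³/s.
3.3 µg/L = 0.0033 mg/L.
After complete mixing, C₀ = (0.09954·16.4 + 0.94·0.0033) / 1.04 = 1.573 mg/L.
Travel time t = 1.98e+04 m / 1.1 m/s = 1.8e+04 s = 0.2083 d.
C = 1.573·exp(−0.71·0.2083) = 1.573·0.8625 = 1.357 mg/L.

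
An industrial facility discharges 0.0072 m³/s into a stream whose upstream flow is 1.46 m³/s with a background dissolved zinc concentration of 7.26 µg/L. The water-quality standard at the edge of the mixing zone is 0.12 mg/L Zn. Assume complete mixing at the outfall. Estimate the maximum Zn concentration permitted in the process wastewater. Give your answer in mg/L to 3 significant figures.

7.26 µg/L = 0.00726 mg/L.
Mass balance: 0.12·1.467 = 0.0072·Cₑ + 1.46·0.00726.
Cₑ = (0.1761 − 0.0106) / 0.0072 = 22.98 mg/L.

23.0 mg/L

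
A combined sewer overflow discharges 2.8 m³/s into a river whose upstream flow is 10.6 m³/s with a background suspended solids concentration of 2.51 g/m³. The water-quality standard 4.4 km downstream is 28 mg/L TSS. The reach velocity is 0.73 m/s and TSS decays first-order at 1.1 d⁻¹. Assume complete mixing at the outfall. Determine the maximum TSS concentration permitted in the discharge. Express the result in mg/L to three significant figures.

135 mg/L

Travel time to the compliance point: t = 4400/0.73 = 6027 s = 0.06976 d; decay factor exp(−1.1·0.06976) = 0.9261.
So the concentration just after mixing may be at most 28/0.9261 = 30.23 mg/L.
Mass balance: 30.23·13.4 = 2.8·Cₑ + 10.6·2.51.
Cₑ = (405.1 − 26.61) / 2.8 = 135.2 mg/L.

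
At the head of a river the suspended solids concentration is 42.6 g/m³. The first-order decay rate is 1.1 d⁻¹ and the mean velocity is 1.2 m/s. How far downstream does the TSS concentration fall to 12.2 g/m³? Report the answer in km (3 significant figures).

118 km

From C = C₀·e^(−kt), t = ln(C₀/C)/k = ln(42.6/12.2)/1.1 = 1.25/1.1 = 1.137 d.
Distance = v·t = 1.2 m/s × 9.821e+04 s = 1.179e+05 m = 117.9 km.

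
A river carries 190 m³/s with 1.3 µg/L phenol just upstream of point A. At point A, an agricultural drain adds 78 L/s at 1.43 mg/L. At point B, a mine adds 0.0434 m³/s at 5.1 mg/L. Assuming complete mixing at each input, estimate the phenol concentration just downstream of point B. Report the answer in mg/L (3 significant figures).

0.00305 mg/L

1.3 µg/L = 0.0013 mg/L.
78 L/s = 0.078 m³/s.
After input A: C = (190·0.0013 + 0.078·1.43) / 190.1 = 0.001886 mg/L.
After input B: C = (190.1·0.001886 + 0.0434·5.1) / 190.1 = 0.00305 mg/L.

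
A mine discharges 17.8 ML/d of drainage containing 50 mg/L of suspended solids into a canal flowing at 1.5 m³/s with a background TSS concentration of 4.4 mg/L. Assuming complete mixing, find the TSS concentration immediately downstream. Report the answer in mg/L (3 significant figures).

17.8 ML/d = 0.206 m³/s.
Flow-weighted mixing gives C = (0.206·50 + 1.5·4.4) / (0.206 + 1.5) = 16.9/1.706 = 9.907 mg/L.

9.91 mg/L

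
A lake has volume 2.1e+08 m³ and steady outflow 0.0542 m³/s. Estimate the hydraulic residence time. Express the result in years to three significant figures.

123 yr

Q = 0.0542 m³/s × 3.156e+07 s/yr = 1.71e+06 m³/yr.
Hydraulic residence time τ = V/Q = 2.1e+08/1.71e+06 = 122.8 yr.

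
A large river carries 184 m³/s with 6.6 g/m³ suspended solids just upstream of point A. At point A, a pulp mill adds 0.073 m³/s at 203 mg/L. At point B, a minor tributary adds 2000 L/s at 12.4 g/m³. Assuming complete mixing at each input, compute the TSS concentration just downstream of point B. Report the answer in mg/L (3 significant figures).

After input A: C = (184·6.6 + 0.073·203) / 184.1 = 6.678 mg/L.
2000 L/s = 2 m³/s.
After input B: C = (184.1·6.678 + 2·12.4) / 186.1 = 6.739 mg/L.

6.74 mg/L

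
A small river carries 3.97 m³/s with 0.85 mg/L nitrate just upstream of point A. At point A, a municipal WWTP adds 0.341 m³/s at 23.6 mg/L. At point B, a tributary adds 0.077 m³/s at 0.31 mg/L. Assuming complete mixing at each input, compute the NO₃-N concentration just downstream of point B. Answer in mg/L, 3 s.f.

After input A: C = (3.97·0.85 + 0.341·23.6) / 4.311 = 2.65 mg/L.
After input B: C = (4.311·2.65 + 0.077·0.31) / 4.388 = 2.608 mg/L.

2.61 mg/L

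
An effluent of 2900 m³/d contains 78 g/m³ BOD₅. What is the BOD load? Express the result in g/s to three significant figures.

2.62 g/s

2900 m³/d = 0.03356 m³/s.
Mass flux = Q·C = 0.03356 m³/s × 78 g/m³ = 2.618 g/s.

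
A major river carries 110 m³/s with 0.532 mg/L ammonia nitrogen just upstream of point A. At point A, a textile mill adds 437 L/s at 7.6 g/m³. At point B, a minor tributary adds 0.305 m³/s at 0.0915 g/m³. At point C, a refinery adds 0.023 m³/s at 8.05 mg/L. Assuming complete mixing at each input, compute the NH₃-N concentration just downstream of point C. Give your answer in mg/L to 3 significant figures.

0.560 mg/L

437 L/s = 0.437 m³/s.
After input A: C = (110·0.532 + 0.437·7.6) / 110.4 = 0.56 mg/L.
After input B: C = (110.4·0.56 + 0.305·0.0915) / 110.7 = 0.5587 mg/L.
After input C: C = (110.7·0.5587 + 0.023·8.05) / 110.8 = 0.5602 mg/L.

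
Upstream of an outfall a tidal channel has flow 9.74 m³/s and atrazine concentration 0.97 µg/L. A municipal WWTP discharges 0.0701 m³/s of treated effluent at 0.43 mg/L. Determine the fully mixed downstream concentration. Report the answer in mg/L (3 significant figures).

0.97 µg/L = 0.00097 mg/L.
Flow-weighted mixing gives C = (0.0701·0.43 + 9.74·0.00097) / (0.0701 + 9.74) = 0.03959/9.81 = 0.004036 mg/L.

0.00404 mg/L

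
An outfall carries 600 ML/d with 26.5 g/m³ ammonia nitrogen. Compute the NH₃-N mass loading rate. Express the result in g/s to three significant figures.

600 ML/d = 6.944 m³/s.
Mass flux = Q·C = 6.944 m³/s × 26.5 g/m³ = 184 g/s.

184 g/s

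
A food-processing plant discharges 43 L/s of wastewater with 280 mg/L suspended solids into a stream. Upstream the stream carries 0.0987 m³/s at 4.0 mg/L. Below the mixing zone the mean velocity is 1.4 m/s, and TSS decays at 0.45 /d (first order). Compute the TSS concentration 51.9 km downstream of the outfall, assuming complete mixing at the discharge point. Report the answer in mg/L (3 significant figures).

72.3 mg/L

43 L/s = 0.043 m³/s.
After complete mixing, C₀ = (0.043·280 + 0.0987·4) / 0.1417 = 87.75 mg/L.
Travel time t = 5.19e+04 m / 1.4 m/s = 3.707e+04 s = 0.4291 d.
C = 87.75·exp(−0.45·0.4291) = 87.75·0.8244 = 72.35 mg/L.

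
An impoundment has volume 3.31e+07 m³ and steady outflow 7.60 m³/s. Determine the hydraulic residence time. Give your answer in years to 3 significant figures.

Q = 7.60 m³/s × 3.156e+07 s/yr = 2.398e+08 m³/yr.
Hydraulic residence time τ = V/Q = 3.31e+07/2.398e+08 = 0.138 yr.

0.138 yr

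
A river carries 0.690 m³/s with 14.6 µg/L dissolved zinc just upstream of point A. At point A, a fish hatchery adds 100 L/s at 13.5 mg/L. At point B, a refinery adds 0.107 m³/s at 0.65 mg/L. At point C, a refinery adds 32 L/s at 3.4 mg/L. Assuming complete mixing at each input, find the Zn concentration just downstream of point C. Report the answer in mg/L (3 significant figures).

14.6 µg/L = 0.0146 mg/L.
100 L/s = 0.1 m³/s.
After input A: C = (0.69·0.0146 + 0.1·13.5) / 0.79 = 1.722 mg/L.
After input B: C = (0.79·1.722 + 0.107·0.65) / 0.897 = 1.594 mg/L.
32 L/s = 0.032 m³/s.
After input C: C = (0.897·1.594 + 0.032·3.4) / 0.929 = 1.656 mg/L.

1.66 mg/L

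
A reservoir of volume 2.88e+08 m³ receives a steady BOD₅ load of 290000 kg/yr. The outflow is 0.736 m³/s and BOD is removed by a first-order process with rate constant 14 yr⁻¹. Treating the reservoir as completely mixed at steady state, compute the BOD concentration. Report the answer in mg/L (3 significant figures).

Outflow Q = 0.736 m³/s × 3.156e+07 s/yr = 2.323e+07 m³/yr.
Steady-state CSTR mass balance: W = Q·C + k·V·C, so C = W/(Q + kV).
Q + kV = 2.323e+07 + 14·2.88e+08 = 4.055e+09 m³/yr.
C = 290000/4.055e+09 = 7.151e-05 kg/m³ = 0.07151 mg/L.

0.0715 mg/L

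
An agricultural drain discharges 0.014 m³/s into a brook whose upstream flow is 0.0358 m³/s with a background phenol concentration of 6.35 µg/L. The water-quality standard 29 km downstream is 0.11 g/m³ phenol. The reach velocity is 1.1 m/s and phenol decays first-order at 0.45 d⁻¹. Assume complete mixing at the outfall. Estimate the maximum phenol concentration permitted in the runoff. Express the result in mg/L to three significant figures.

0.433 mg/L

6.35 µg/L = 0.00635 mg/L.
Travel time to the compliance point: t = 2.9e+04/1.1 = 2.636e+04 s = 0.3051 d; decay factor exp(−0.45·0.3051) = 0.8717.
So the concentration just after mixing may be at most 0.11/0.8717 = 0.1262 mg/L.
Mass balance: 0.1262·0.0498 = 0.014·Cₑ + 0.0358·0.00635.
Cₑ = (0.006284 − 0.0002273) / 0.014 = 0.4326 mg/L.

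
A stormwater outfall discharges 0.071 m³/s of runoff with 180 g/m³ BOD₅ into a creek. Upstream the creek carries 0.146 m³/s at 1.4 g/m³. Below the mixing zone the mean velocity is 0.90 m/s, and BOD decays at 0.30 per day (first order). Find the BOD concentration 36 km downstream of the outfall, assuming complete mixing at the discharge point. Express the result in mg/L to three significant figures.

After complete mixing, C₀ = (0.071·180 + 0.146·1.4) / 0.217 = 59.84 mg/L.
Travel time t = 3.6e+04 m / 0.90 m/s = 4e+04 s = 0.463 d.
C = 59.84·exp(−0.30·0.463) = 59.84·0.8703 = 52.08 mg/L.

52.1 mg/L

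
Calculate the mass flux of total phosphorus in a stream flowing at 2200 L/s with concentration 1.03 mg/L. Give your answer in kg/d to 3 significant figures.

196 kg/d

2200 L/s = 2.2 m³/s.
Mass flux = Q·C = 2.2 m³/s × 1.03 g/m³ = 2.266 g/s.
= 2.266 g/s × 86.4 = 195.8 kg/d.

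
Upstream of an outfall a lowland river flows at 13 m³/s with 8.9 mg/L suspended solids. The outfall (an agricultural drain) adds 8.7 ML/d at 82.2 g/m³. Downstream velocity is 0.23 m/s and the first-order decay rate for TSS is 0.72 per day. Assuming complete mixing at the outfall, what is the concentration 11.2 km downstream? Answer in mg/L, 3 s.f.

6.31 mg/L

8.7 ML/d = 0.1007 m³/s.
After complete mixing, C₀ = (0.1007·82.2 + 13·8.9) / 13.1 = 9.463 mg/L.
Travel time t = 1.12e+04 m / 0.23 m/s = 4.87e+04 s = 0.5636 d.
C = 9.463·exp(−0.72·0.5636) = 9.463·0.6664 = 6.307 mg/L.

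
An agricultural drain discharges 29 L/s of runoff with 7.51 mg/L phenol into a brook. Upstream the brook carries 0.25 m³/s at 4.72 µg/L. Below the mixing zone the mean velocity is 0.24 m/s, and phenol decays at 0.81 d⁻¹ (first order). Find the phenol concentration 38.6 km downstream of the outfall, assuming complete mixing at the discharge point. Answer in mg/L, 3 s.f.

0.174 mg/L

29 L/s = 0.029 m³/s.
4.72 µg/L = 0.00472 mg/L.
After complete mixing, C₀ = (0.029·7.51 + 0.25·0.00472) / 0.279 = 0.7848 mg/L.
Travel time t = 3.86e+04 m / 0.24 m/s = 1.608e+05 s = 1.861 d.
C = 0.7848·exp(−0.81·1.861) = 0.7848·0.2214 = 0.1738 mg/L.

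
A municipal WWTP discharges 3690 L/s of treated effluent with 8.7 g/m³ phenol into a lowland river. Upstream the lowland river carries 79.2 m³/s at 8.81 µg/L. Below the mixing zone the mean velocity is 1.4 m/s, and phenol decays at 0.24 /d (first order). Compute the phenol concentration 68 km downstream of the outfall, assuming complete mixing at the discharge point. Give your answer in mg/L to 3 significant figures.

0.346 mg/L

3690 L/s = 3.69 m³/s.
8.81 µg/L = 0.00881 mg/L.
After complete mixing, C₀ = (3.69·8.7 + 79.2·0.00881) / 82.89 = 0.3957 mg/L.
Travel time t = 6.8e+04 m / 1.4 m/s = 4.857e+04 s = 0.5622 d.
C = 0.3957·exp(−0.24·0.5622) = 0.3957·0.8738 = 0.3458 mg/L.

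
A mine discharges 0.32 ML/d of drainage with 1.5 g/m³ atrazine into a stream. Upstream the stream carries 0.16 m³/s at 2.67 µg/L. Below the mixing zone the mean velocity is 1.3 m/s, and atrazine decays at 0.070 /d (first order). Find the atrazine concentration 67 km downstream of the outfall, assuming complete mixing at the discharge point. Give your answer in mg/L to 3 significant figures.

0.0351 mg/L

0.32 ML/d = 0.003704 m³/s.
2.67 µg/L = 0.00267 mg/L.
After complete mixing, C₀ = (0.003704·1.5 + 0.16·0.00267) / 0.1637 = 0.03655 mg/L.
Travel time t = 6.7e+04 m / 1.3 m/s = 5.154e+04 s = 0.5965 d.
C = 0.03655·exp(−0.070·0.5965) = 0.03655·0.9591 = 0.03505 mg/L.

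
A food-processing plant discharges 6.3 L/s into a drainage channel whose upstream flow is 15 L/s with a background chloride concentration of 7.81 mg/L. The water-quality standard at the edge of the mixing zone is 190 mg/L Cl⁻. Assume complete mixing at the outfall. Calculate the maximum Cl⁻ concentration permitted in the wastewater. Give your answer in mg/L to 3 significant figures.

6.3 L/s = 0.0063 m³/s.
15 L/s = 0.015 m³/s.
Mass balance: 190·0.0213 = 0.0063·Cₑ + 0.015·7.81.
Cₑ = (4.047 − 0.1171) / 0.0063 = 623.8 mg/L.

624 mg/L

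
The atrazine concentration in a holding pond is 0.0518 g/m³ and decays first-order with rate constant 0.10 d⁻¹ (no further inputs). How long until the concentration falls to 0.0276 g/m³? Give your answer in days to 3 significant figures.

6.30 d

t = ln(C₀/C)/k = ln(0.0518/0.0276)/0.10 = 0.6296/0.10 = 6.296 d.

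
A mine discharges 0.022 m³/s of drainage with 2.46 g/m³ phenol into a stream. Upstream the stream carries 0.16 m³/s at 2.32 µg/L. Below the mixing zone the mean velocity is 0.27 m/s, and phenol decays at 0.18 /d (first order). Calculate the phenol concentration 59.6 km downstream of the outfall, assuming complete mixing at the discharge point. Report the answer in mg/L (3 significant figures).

2.32 µg/L = 0.00232 mg/L.
After complete mixing, C₀ = (0.022·2.46 + 0.16·0.00232) / 0.182 = 0.2994 mg/L.
Travel time t = 5.96e+04 m / 0.27 m/s = 2.207e+05 s = 2.555 d.
C = 0.2994·exp(−0.18·2.555) = 0.2994·0.6314 = 0.189 mg/L.

0.189 mg/L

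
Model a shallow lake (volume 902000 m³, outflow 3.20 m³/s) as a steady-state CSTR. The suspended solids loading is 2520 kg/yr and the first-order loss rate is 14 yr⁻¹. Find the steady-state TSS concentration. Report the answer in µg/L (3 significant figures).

22.2 µg/L

Outflow Q = 3.20 m³/s × 3.156e+07 s/yr = 1.01e+08 m³/yr.
Steady-state CSTR mass balance: W = Q·C + k·V·C, so C = W/(Q + kV).
Q + kV = 1.01e+08 + 14·902000 = 1.136e+08 m³/yr.
C = 2520/1.136e+08 = 2.218e-05 kg/m³ = 0.02218 mg/L = 22.18 µg/L.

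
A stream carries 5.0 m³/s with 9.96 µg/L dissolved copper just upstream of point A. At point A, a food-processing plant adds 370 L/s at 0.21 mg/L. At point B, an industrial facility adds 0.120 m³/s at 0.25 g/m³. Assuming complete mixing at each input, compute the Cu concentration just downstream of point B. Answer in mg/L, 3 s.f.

0.0287 mg/L

9.96 µg/L = 0.00996 mg/L.
370 L/s = 0.37 m³/s.
After input A: C = (5·0.00996 + 0.37·0.21) / 5.37 = 0.02374 mg/L.
After input B: C = (5.37·0.02374 + 0.12·0.25) / 5.49 = 0.02869 mg/L.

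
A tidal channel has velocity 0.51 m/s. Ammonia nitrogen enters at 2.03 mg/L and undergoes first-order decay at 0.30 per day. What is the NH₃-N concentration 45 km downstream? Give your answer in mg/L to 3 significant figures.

1.49 mg/L

Travel time t = 45 km / 0.51 m/s = 4.5e+04/0.51 = 8.824e+04 s = 1.021 d.
First-order decay: C = 2.03·exp(−0.30·1.021) = 2.03·0.7361 = 1.494 mg/L.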